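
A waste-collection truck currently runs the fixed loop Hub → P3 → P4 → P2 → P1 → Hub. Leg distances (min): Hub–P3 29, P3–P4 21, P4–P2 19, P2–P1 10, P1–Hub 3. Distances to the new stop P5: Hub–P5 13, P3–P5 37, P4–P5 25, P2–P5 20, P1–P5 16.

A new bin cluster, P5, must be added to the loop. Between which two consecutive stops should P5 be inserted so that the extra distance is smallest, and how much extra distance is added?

+21 min — insert P5 between Hub and P3.

Insertion cost between consecutive stops i–j is d(i,P5) + d(P5,j) − d(i,j):
  between Hub and P3: 13 + 37 − 29 = 21
  between P3 and P4: 37 + 25 − 21 = 41
  between P4 and P2: 25 + 20 − 19 = 26
  between P2 and P1: 20 + 16 − 10 = 26
  between P1 and Hub: 16 + 13 − 3 = 26
Cheapest insertion is between Hub and P3, adding 21.
New total = 82 + 21 = 103.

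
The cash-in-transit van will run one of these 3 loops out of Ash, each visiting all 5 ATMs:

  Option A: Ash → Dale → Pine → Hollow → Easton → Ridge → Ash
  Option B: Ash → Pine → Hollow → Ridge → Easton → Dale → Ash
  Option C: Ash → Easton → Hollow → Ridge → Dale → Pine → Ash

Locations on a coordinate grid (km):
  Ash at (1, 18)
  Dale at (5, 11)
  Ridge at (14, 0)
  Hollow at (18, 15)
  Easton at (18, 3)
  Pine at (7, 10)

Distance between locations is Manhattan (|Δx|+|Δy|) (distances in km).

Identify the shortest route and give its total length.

Shortest is Option A, total 80 km.

Option A: 11 + 3 + 16 + 12 + 7 + 31 = 80
Option B: 14 + 16 + 19 + 7 + 21 + 11 = 88
Option C: 32 + 12 + 19 + 20 + 3 + 14 = 100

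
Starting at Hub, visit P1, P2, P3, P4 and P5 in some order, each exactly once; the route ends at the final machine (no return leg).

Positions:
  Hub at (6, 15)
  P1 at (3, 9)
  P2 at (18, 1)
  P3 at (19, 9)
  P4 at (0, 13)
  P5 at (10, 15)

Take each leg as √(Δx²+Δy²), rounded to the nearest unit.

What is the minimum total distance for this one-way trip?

There are 5! = 120 possible orderings.
Hub→P1→P2→P3→P4→P5: 7+17+8+19+10 = 61
Hub→P1→P2→P3→P5→P4: 7+17+8+11+10 = 53
Hub→P1→P2→P4→P3→P5: 7+17+22+19+11 = 76
Hub→P1→P2→P4→P5→P3: 7+17+22+10+11 = 67
Hub→P1→P2→P5→P3→P4: 7+17+16+11+19 = 70
Hub→P1→P2→P5→P4→P3: 7+17+16+10+19 = 69
Hub→P1→P3→P2→P4→P5: 7+16+8+22+10 = 63
Hub→P1→P3→P2→P5→P4: 7+16+8+16+10 = 57
Hub→P1→P3→P4→P2→P5: 7+16+19+22+16 = 80
Hub→P1→P3→P4→P5→P2: 7+16+19+10+16 = 68
Hub→P1→P3→P5→P2→P4: 7+16+11+16+22 = 72
Hub→P1→P3→P5→P4→P2: 7+16+11+10+22 = 66
Hub→P1→P4→P2→P3→P5: 7+5+22+8+11 = 53
Hub→P1→P4→P2→P5→P3: 7+5+22+16+11 = 61
… (106 more)
Hub→P4→P1→P5→P3→P2: 6+5+9+11+8 = 39  ← best
The minimum is 39.
One shortest path: Hub → P4 → P1 → P5 → P3 → P2.

Shortest open route: 39.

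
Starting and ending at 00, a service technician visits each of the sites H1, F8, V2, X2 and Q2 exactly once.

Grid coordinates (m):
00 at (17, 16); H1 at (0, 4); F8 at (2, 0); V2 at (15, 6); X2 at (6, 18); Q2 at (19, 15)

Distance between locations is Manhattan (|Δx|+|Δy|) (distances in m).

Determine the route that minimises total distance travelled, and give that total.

74 m — the shortest possible round trip.

There are 60 distinct closed tours to check (reversals are equivalent).
00-H1-F8-V2-X2-Q2-00: 29+6+19+21+16+3 = 94
00-H1-F8-V2-Q2-X2-00: 29+6+19+13+16+13 = 96
00-H1-F8-X2-V2-Q2-00: 29+6+22+21+13+3 = 94
00-H1-F8-X2-Q2-V2-00: 29+6+22+16+13+12 = 98
00-H1-F8-Q2-V2-X2-00: 29+6+32+13+21+13 = 114
00-H1-F8-Q2-X2-V2-00: 29+6+32+16+21+12 = 116
00-H1-V2-F8-X2-Q2-00: 29+17+19+22+16+3 = 106
00-H1-V2-F8-Q2-X2-00: 29+17+19+32+16+13 = 126
00-H1-V2-X2-F8-Q2-00: 29+17+21+22+32+3 = 124
00-H1-V2-X2-Q2-F8-00: 29+17+21+16+32+31 = 146
00-H1-V2-Q2-F8-X2-00: 29+17+13+32+22+13 = 126
00-H1-V2-Q2-X2-F8-00: 29+17+13+16+22+31 = 128
00-H1-X2-F8-V2-Q2-00: 29+20+22+19+13+3 = 106
00-H1-X2-F8-Q2-V2-00: 29+20+22+32+13+12 = 128
… (46 more)
00-X2-H1-F8-V2-Q2-00: 13+20+6+19+13+3 = 74  ← best
The minimum is 74.
One optimal route: 00 → X2 → H1 → F8 → V2 → Q2 → 00 (or its reverse).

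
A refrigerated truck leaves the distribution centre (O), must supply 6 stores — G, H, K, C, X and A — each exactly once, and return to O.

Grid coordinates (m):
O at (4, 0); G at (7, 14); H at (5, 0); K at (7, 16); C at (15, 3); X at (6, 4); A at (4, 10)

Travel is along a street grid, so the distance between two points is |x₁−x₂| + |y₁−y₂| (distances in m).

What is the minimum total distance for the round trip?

Minimum total distance: 56 m.

O→G→H→K→C→X→A→O: 17+16+18+21+10+8+10 = 100
O→G→H→K→C→A→X→O: 17+16+18+21+18+8+6 = 104
O→G→H→K→X→C→A→O: 17+16+18+13+10+18+10 = 102
O→G→H→K→X→A→C→O: 17+16+18+13+8+18+14 = 104
O→G→H→K→A→C→X→O: 17+16+18+9+18+10+6 = 94
O→G→H→K→A→X→C→O: 17+16+18+9+8+10+14 = 92
O→G→H→C→K→X→A→O: 17+16+13+21+13+8+10 = 98
O→G→H→C→K→A→X→O: 17+16+13+21+9+8+6 = 90
… (352 more)
O→H→C→X→G→K→A→O: 1+13+10+11+2+9+10 = 56  ← best
The minimum is 56.
One optimal route: O → H → C → X → G → K → A → O (or its reverse).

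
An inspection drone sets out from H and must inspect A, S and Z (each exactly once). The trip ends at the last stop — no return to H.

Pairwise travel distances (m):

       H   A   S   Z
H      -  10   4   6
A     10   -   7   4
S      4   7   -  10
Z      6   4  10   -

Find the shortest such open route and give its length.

There are 3! = 6 possible orderings.
H - A - S - Z: 10+7+10 = 27
H - A - Z - S: 10+4+10 = 24
H - S - A - Z: 4+7+4 = 15
H - S - Z - A: 4+10+4 = 18
H - Z - A - S: 6+4+7 = 17
H - Z - S - A: 6+10+7 = 23
The minimum is 15.
One shortest path: H → S → A → Z.

15 m — the minimum one-way total.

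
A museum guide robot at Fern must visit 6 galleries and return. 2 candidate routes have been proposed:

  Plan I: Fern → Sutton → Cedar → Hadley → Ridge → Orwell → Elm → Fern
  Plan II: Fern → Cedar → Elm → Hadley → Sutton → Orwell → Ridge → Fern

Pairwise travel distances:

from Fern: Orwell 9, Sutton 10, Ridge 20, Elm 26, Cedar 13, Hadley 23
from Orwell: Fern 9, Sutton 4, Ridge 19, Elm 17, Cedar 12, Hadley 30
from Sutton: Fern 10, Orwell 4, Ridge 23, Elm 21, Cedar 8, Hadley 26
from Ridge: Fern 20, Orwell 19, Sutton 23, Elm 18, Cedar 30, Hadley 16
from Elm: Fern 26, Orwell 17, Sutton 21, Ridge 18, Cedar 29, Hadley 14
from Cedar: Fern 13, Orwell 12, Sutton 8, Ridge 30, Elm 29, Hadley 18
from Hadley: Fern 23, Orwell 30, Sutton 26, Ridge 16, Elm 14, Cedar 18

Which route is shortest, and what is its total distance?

Shortest is Plan I, total 114.

Plan I: 10 + 8 + 18 + 16 + 19 + 17 + 26 = 114
Plan II: 13 + 29 + 14 + 26 + 4 + 19 + 20 = 125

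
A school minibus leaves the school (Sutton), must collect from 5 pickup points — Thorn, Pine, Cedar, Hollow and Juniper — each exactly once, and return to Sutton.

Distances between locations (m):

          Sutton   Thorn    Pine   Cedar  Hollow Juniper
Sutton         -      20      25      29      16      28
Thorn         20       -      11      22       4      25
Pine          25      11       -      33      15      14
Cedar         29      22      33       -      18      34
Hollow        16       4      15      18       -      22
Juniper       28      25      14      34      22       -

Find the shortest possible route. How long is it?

104 m — the shortest possible round trip.

Sutton → Thorn → Pine → Cedar → Hollow → Juniper → Sutton: 20+11+33+18+22+28 = 132
Sutton → Thorn → Pine → Cedar → Juniper → Hollow → Sutton: 20+11+33+34+22+16 = 136
Sutton → Thorn → Pine → Hollow → Cedar → Juniper → Sutton: 20+11+15+18+34+28 = 126
Sutton → Thorn → Pine → Hollow → Juniper → Cedar → Sutton: 20+11+15+22+34+29 = 131
Sutton → Thorn → Pine → Juniper → Cedar → Hollow → Sutton: 20+11+14+34+18+16 = 113
Sutton → Thorn → Pine → Juniper → Hollow → Cedar → Sutton: 20+11+14+22+18+29 = 114
Sutton → Thorn → Cedar → Pine → Hollow → Juniper → Sutton: 20+22+33+15+22+28 = 140
Sutton → Thorn → Cedar → Pine → Juniper → Hollow → Sutton: 20+22+33+14+22+16 = 127
Sutton → Thorn → Cedar → Hollow → Pine → Juniper → Sutton: 20+22+18+15+14+28 = 117
Sutton → Thorn → Cedar → Hollow → Juniper → Pine → Sutton: 20+22+18+22+14+25 = 121
Sutton → Thorn → Cedar → Juniper → Pine → Hollow → Sutton: 20+22+34+14+15+16 = 121
Sutton → Thorn → Cedar → Juniper → Hollow → Pine → Sutton: 20+22+34+22+15+25 = 138
Sutton → Thorn → Hollow → Pine → Cedar → Juniper → Sutton: 20+4+15+33+34+28 = 134
Sutton → Thorn → Hollow → Pine → Juniper → Cedar → Sutton: 20+4+15+14+34+29 = 116
… (46 more)
Sutton → Cedar → Hollow → Thorn → Pine → Juniper → Sutton: 29+18+4+11+14+28 = 104  ← best
The minimum is 104.
One optimal route: Sutton → Cedar → Hollow → Thorn → Pine → Juniper → Sutton (or its reverse).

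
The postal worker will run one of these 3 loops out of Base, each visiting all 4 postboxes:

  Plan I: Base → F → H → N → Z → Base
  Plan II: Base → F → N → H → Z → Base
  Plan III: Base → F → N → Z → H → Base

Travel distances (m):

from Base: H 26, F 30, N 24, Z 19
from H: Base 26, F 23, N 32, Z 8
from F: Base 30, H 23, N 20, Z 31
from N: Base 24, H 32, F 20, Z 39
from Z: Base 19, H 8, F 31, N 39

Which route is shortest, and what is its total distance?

Plan I: 30 + 23 + 32 + 39 + 19 = 143
Plan II: 30 + 20 + 32 + 8 + 19 = 109
Plan III: 30 + 20 + 39 + 8 + 26 = 123

109 m — Plan II is the shortest.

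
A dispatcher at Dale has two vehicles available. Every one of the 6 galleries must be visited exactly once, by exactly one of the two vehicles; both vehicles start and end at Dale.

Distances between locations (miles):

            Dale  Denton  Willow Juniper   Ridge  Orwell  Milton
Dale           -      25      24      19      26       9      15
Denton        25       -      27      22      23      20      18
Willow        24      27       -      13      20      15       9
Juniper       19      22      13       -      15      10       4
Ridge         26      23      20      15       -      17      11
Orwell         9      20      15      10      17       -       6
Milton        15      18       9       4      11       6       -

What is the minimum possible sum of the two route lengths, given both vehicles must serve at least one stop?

Minimum combined distance: 118 miles.

There are 2^5 − 1 = 31 ways to divide the 6 stops into two non-empty groups. For each, the best each vehicle can do is its own shortest tour through its group:
  {Denton} + {Willow, Juniper, Ridge, Orwell, Milton}: 50 + 78 = 128
  {Willow} + {Denton, Juniper, Ridge, Orwell, Milton}: 48 + 82 = 130
  {Denton, Willow} + {Juniper, Ridge, Orwell, Milton}: 76 + 60 = 136
  {Juniper} + {Denton, Willow, Ridge, Orwell, Milton}: 38 + 92 = 130
  {Denton, Juniper} + {Willow, Ridge, Orwell, Milton}: 66 + 70 = 136
  {Willow, Juniper} + {Denton, Ridge, Orwell, Milton}: 56 + 74 = 130
  … (31 splits in total)
  {Orwell} + {Denton, Willow, Juniper, Ridge, Milton}: 18 + 100 = 118  ← best
Best: vehicle 1 Dale → Orwell → Dale = 18; vehicle 2 Dale → Denton → Ridge → Willow → Juniper → Milton → Dale = 100; combined 118.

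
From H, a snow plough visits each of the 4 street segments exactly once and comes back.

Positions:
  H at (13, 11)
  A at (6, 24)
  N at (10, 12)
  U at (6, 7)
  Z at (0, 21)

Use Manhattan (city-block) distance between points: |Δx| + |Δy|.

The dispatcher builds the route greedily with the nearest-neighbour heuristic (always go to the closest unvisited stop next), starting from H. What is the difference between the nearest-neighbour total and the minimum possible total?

The nearest-neighbour route is 2 longer than optimal.

From H: N=4, U=11, A=20, Z=23 → choose N (4).
From N: U=9, A=16, Z=19 → choose U (9).
From U: A=17, Z=20 → choose A (17).
From A: Z=9 → choose Z (9).
NN route H → N → U → A → Z → H costs 62.
Optimal: H → N → A → Z → U → H costs 60 (by enumerating all 12 distinct tours).
Excess = 62 − 60 = 2.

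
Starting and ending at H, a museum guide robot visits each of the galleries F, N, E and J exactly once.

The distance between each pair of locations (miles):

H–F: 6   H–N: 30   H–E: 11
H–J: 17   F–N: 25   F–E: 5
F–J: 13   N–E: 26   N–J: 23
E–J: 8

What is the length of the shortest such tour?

With 4 stops there are 4!/2 = 12 distinct round trips (a route and its reverse cost the same).
H - F - N - E - J - H: 6+25+26+8+17 = 82
H - F - N - J - E - H: 6+25+23+8+11 = 73
H - F - E - N - J - H: 6+5+26+23+17 = 77
H - F - E - J - N - H: 6+5+8+23+30 = 72
H - F - J - N - E - H: 6+13+23+26+11 = 79
H - F - J - E - N - H: 6+13+8+26+30 = 83
H - N - F - E - J - H: 30+25+5+8+17 = 85
H - N - F - J - E - H: 30+25+13+8+11 = 87
H - N - E - F - J - H: 30+26+5+13+17 = 91
H - N - J - F - E - H: 30+23+13+5+11 = 82
H - E - F - N - J - H: 11+5+25+23+17 = 81
H - E - N - F - J - H: 11+26+25+13+17 = 92
The minimum is 72.
One optimal route: H → F → E → J → N → H (or its reverse).

Shortest round trip = 72 miles.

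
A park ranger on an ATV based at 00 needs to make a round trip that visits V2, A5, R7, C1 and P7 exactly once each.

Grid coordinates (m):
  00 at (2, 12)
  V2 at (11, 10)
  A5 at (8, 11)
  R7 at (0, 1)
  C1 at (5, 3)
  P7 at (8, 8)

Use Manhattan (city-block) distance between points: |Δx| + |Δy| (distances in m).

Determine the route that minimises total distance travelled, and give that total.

Shortest round trip = 44 m.

There are 60 distinct closed tours to check (reversals are equivalent).
00 → V2 → A5 → R7 → C1 → P7 → 00: 11+4+18+7+8+10 = 58
00 → V2 → A5 → R7 → P7 → C1 → 00: 11+4+18+15+8+12 = 68
00 → V2 → A5 → C1 → R7 → P7 → 00: 11+4+11+7+15+10 = 58
00 → V2 → A5 → C1 → P7 → R7 → 00: 11+4+11+8+15+13 = 62
00 → V2 → A5 → P7 → R7 → C1 → 00: 11+4+3+15+7+12 = 52
00 → V2 → A5 → P7 → C1 → R7 → 00: 11+4+3+8+7+13 = 46
00 → V2 → R7 → A5 → C1 → P7 → 00: 11+20+18+11+8+10 = 78
00 → V2 → R7 → A5 → P7 → C1 → 00: 11+20+18+3+8+12 = 72
00 → V2 → R7 → C1 → A5 → P7 → 00: 11+20+7+11+3+10 = 62
00 → V2 → R7 → C1 → P7 → A5 → 00: 11+20+7+8+3+7 = 56
00 → V2 → R7 → P7 → A5 → C1 → 00: 11+20+15+3+11+12 = 72
00 → V2 → R7 → P7 → C1 → A5 → 00: 11+20+15+8+11+7 = 72
00 → V2 → C1 → A5 → R7 → P7 → 00: 11+13+11+18+15+10 = 78
00 → V2 → C1 → A5 → P7 → R7 → 00: 11+13+11+3+15+13 = 66
… (46 more)
00 → A5 → V2 → P7 → C1 → R7 → 00: 7+4+5+8+7+13 = 44  ← best
The minimum is 44.
One optimal route: 00 → A5 → V2 → P7 → C1 → R7 → 00 (or its reverse).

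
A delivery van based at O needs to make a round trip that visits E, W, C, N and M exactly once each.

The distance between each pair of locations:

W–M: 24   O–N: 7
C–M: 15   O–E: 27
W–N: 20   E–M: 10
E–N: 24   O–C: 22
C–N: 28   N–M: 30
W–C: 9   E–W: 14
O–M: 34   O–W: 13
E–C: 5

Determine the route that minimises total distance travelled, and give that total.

74 — the shortest possible round trip.

O→E→W→C→N→M→O: 27+14+9+28+30+34 = 142
O→E→W→C→M→N→O: 27+14+9+15+30+7 = 102
O→E→W→N→C→M→O: 27+14+20+28+15+34 = 138
O→E→W→N→M→C→O: 27+14+20+30+15+22 = 128
O→E→W→M→C→N→O: 27+14+24+15+28+7 = 115
O→E→W→M→N→C→O: 27+14+24+30+28+22 = 145
O→E→C→W→N→M→O: 27+5+9+20+30+34 = 125
O→E→C→W→M→N→O: 27+5+9+24+30+7 = 102
O→E→C→N→W→M→O: 27+5+28+20+24+34 = 138
O→E→C→N→M→W→O: 27+5+28+30+24+13 = 127
O→E→C→M→W→N→O: 27+5+15+24+20+7 = 98
O→E→C→M→N→W→O: 27+5+15+30+20+13 = 110
O→E→N→W→C→M→O: 27+24+20+9+15+34 = 129
O→E→N→W→M→C→O: 27+24+20+24+15+22 = 132
… (46 more)
O→W→C→E→M→N→O: 13+9+5+10+30+7 = 74  ← best
The minimum is 74.
One optimal route: O → W → C → E → M → N → O (or its reverse).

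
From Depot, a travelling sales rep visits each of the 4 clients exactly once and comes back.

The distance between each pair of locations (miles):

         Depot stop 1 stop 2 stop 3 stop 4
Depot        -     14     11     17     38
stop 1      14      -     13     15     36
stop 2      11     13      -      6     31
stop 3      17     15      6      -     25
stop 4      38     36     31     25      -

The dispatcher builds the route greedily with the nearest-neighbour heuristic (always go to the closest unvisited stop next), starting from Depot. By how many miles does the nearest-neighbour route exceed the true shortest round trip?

Depot: stop 2=11, stop 1=14, stop 3=17, stop 4=38 ⇒ stop 2
stop 2: stop 3=6, stop 1=13, stop 4=31 ⇒ stop 3
stop 3: stop 1=15, stop 4=25 ⇒ stop 1
stop 1: stop 4=36 ⇒ stop 4
NN route Depot → stop 2 → stop 3 → stop 1 → stop 4 → Depot costs 106.
Optimal: Depot → stop 1 → stop 4 → stop 3 → stop 2 → Depot costs 92 (by enumerating all 12 distinct tours).
Excess = 106 − 92 = 14.

Excess over optimum: 14 miles.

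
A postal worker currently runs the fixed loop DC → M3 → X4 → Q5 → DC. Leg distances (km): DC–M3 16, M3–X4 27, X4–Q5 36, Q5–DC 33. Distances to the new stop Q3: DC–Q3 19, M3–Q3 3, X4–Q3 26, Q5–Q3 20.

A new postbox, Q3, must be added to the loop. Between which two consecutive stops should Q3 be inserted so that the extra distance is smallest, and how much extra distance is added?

Insertion cost between consecutive stops i–j is d(i,Q3) + d(Q3,j) − d(i,j):
  between DC and M3: 19 + 3 − 16 = 6
  between M3 and X4: 3 + 26 − 27 = 2
  between X4 and Q5: 26 + 20 − 36 = 10
  between Q5 and DC: 20 + 19 − 33 = 6
Cheapest insertion is between M3 and X4, adding 2.
New total = 112 + 2 = 114.

+2 km — insert Q3 between M3 and X4.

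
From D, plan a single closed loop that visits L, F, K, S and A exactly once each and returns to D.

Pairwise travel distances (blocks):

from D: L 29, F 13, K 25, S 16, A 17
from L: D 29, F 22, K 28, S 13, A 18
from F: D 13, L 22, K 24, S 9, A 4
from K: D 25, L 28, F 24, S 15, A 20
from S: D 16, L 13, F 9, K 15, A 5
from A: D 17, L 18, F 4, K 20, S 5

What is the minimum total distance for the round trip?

D → L → F → K → S → A → D: 29+22+24+15+5+17 = 112
D → L → F → K → A → S → D: 29+22+24+20+5+16 = 116
D → L → F → S → K → A → D: 29+22+9+15+20+17 = 112
D → L → F → S → A → K → D: 29+22+9+5+20+25 = 110
D → L → F → A → K → S → D: 29+22+4+20+15+16 = 106
D → L → F → A → S → K → D: 29+22+4+5+15+25 = 100
D → L → K → F → S → A → D: 29+28+24+9+5+17 = 112
D → L → K → F → A → S → D: 29+28+24+4+5+16 = 106
D → L → K → S → F → A → D: 29+28+15+9+4+17 = 102
D → L → K → S → A → F → D: 29+28+15+5+4+13 = 94
D → L → K → A → F → S → D: 29+28+20+4+9+16 = 106
D → L → K → A → S → F → D: 29+28+20+5+9+13 = 104
D → L → S → F → K → A → D: 29+13+9+24+20+17 = 112
D → L → S → F → A → K → D: 29+13+9+4+20+25 = 100
… (46 more)
D → F → A → L → S → K → D: 13+4+18+13+15+25 = 88  ← best
The minimum is 88.
One optimal route: D → F → A → L → S → K → D (or its reverse).

88 blocks — the shortest possible round trip.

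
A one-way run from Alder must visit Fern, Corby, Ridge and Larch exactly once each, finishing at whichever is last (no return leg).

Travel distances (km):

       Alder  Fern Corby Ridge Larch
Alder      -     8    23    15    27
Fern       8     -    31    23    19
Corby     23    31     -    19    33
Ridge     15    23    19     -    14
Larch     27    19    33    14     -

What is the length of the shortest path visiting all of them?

60 km — the minimum one-way total.

There are 4! = 24 possible orderings.
Alder→Fern→Corby→Ridge→Larch: 8+31+19+14 = 72
Alder→Fern→Corby→Larch→Ridge: 8+31+33+14 = 86
Alder→Fern→Ridge→Corby→Larch: 8+23+19+33 = 83
Alder→Fern→Ridge→Larch→Corby: 8+23+14+33 = 78
Alder→Fern→Larch→Corby→Ridge: 8+19+33+19 = 79
Alder→Fern→Larch→Ridge→Corby: 8+19+14+19 = 60
Alder→Corby→Fern→Ridge→Larch: 23+31+23+14 = 91
Alder→Corby→Fern→Larch→Ridge: 23+31+19+14 = 87
Alder→Corby→Ridge→Fern→Larch: 23+19+23+19 = 84
Alder→Corby→Ridge→Larch→Fern: 23+19+14+19 = 75
Alder→Corby→Larch→Fern→Ridge: 23+33+19+23 = 98
Alder→Corby→Larch→Ridge→Fern: 23+33+14+23 = 93
Alder→Ridge→Fern→Corby→Larch: 15+23+31+33 = 102
Alder→Ridge→Fern→Larch→Corby: 15+23+19+33 = 90
… (10 more)
The minimum is 60.
One shortest path: Alder → Fern → Larch → Ridge → Corby.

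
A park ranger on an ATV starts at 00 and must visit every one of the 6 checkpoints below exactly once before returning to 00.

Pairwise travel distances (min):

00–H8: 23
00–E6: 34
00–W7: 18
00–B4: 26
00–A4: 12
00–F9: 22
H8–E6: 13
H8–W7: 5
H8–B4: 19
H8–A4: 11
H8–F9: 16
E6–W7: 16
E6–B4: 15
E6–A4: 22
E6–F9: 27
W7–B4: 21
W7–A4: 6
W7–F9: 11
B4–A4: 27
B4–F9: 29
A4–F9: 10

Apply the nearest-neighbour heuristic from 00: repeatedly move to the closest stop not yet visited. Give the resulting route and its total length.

From 00: distances to unvisited — A4=12, W7=18, F9=22, H8=23, B4=26, E6=34. Nearest is A4 (12).
From A4: distances to unvisited — W7=6, F9=10, H8=11, E6=22, B4=27. Nearest is W7 (6).
From W7: distances to unvisited — H8=5, F9=11, E6=16, B4=21. Nearest is H8 (5).
From H8: distances to unvisited — E6=13, F9=16, B4=19. Nearest is E6 (13).
From E6: distances to unvisited — B4=15, F9=27. Nearest is B4 (15).
From B4: distances to unvisited — F9=29. Nearest is F9 (29).
Return F9→00: 22.
Total = 12 + 6 + 5 + 13 + 15 + 29 + 22 = 102.

Nearest-neighbour total = 102 min; route 00 → A4 → W7 → H8 → E6 → B4 → F9 → 00.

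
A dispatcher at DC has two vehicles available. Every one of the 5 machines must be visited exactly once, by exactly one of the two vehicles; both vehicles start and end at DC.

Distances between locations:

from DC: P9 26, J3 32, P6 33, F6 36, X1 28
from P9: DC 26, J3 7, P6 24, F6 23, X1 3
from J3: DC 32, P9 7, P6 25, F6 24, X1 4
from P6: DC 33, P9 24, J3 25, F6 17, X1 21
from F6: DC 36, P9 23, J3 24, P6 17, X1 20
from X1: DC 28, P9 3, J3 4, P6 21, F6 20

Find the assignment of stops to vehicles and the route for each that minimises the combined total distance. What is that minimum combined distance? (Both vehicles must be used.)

151 — the smallest possible combined total.

Try each way of splitting the stops between the two vehicles (each non-empty) and, for each split, find the best tour for each vehicle:
  {P9} + {J3, P6, F6, X1}: 52 + 106 = 158
  {J3} + {P9, P6, F6, X1}: 64 + 99 = 163
  {P9, J3} + {P6, F6, X1}: 65 + 98 = 163
  {P6} + {P9, J3, F6, X1}: 66 + 93 = 159
  {P9, P6} + {J3, F6, X1}: 83 + 92 = 175
  {J3, P6} + {P9, F6, X1}: 90 + 85 = 175
  … (15 splits in total)
  {P6, F6} + {P9, J3, X1}: 86 + 65 = 151  ← best
Best: vehicle 1 DC → P6 → F6 → DC = 86; vehicle 2 DC → P9 → J3 → X1 → DC = 65; combined 151.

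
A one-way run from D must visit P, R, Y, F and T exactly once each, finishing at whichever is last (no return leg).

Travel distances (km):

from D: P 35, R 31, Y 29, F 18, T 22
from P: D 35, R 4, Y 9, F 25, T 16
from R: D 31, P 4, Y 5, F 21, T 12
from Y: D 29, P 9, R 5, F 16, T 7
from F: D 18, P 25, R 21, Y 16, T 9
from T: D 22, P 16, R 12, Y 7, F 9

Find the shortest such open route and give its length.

Minimum one-way distance = 43 km.

There are 5! = 120 possible orderings.
D→P→R→Y→F→T: 35+4+5+16+9 = 69
D→P→R→Y→T→F: 35+4+5+7+9 = 60
D→P→R→F→Y→T: 35+4+21+16+7 = 83
D→P→R→F→T→Y: 35+4+21+9+7 = 76
D→P→R→T→Y→F: 35+4+12+7+16 = 74
D→P→R→T→F→Y: 35+4+12+9+16 = 76
D→P→Y→R→F→T: 35+9+5+21+9 = 79
D→P→Y→R→T→F: 35+9+5+12+9 = 70
D→P→Y→F→R→T: 35+9+16+21+12 = 93
D→P→Y→F→T→R: 35+9+16+9+12 = 81
D→P→Y→T→R→F: 35+9+7+12+21 = 84
D→P→Y→T→F→R: 35+9+7+9+21 = 81
D→P→F→R→Y→T: 35+25+21+5+7 = 93
D→P→F→R→T→Y: 35+25+21+12+7 = 100
… (106 more)
D→F→T→Y→R→P: 18+9+7+5+4 = 43  ← best
The minimum is 43.
One shortest path: D → F → T → Y → R → P.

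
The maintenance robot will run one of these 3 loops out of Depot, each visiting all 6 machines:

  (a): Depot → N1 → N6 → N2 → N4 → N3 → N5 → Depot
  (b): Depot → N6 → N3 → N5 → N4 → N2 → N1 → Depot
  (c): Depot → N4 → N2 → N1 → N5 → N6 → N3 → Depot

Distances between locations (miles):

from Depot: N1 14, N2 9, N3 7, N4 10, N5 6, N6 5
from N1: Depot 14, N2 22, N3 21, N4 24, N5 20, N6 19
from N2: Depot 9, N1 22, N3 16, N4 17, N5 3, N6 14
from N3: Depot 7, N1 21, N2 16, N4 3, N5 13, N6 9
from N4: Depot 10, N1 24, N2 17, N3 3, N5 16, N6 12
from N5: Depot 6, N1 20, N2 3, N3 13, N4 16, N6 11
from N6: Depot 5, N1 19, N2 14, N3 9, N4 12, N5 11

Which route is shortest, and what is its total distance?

86 miles — (a) is the shortest.

(a): 14 + 19 + 14 + 17 + 3 + 13 + 6 = 86
(b): 5 + 9 + 13 + 16 + 17 + 22 + 14 = 96
(c): 10 + 17 + 22 + 20 + 11 + 9 + 7 = 96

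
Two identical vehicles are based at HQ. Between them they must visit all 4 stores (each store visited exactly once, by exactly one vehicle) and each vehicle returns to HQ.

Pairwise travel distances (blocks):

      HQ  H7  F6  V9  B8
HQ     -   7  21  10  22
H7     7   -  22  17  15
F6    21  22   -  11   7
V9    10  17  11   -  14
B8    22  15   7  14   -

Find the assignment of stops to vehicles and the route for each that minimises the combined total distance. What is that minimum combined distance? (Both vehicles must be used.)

64 blocks — the smallest possible combined total.

There are 2^3 − 1 = 7 ways to divide the 4 stops into two non-empty groups. For each, the best each vehicle can do is its own shortest tour through its group:
  {H7} + {F6, V9, B8}: 14 + 50 = 64
  {F6} + {H7, V9, B8}: 42 + 46 = 88
  {H7, F6} + {V9, B8}: 50 + 46 = 96
  {V9} + {H7, F6, B8}: 20 + 50 = 70
  {H7, V9} + {F6, B8}: 34 + 50 = 84
  {F6, V9} + {H7, B8}: 42 + 44 = 86
  … (7 splits in total)
Best: vehicle 1 HQ → H7 → HQ = 14; vehicle 2 HQ → V9 → F6 → B8 → HQ = 50; combined 64.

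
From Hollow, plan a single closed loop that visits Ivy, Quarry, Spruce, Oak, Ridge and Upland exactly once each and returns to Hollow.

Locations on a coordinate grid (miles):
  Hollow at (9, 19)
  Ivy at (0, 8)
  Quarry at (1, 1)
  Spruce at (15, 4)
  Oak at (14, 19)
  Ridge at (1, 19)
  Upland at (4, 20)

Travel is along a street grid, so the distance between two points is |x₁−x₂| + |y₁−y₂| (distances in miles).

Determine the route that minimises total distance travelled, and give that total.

Minimum total distance: 68 miles.

With 6 stops there are 6!/2 = 360 distinct round trips (a route and its reverse cost the same).
Hollow→Ivy→Quarry→Spruce→Oak→Ridge→Upland→Hollow: 20+8+17+16+13+4+6 = 84
Hollow→Ivy→Quarry→Spruce→Oak→Upland→Ridge→Hollow: 20+8+17+16+11+4+8 = 84
Hollow→Ivy→Quarry→Spruce→Ridge→Oak→Upland→Hollow: 20+8+17+29+13+11+6 = 104
Hollow→Ivy→Quarry→Spruce→Ridge→Upland→Oak→Hollow: 20+8+17+29+4+11+5 = 94
Hollow→Ivy→Quarry→Spruce→Upland→Oak→Ridge→Hollow: 20+8+17+27+11+13+8 = 104
Hollow→Ivy→Quarry→Spruce→Upland→Ridge→Oak→Hollow: 20+8+17+27+4+13+5 = 94
Hollow→Ivy→Quarry→Oak→Spruce→Ridge→Upland→Hollow: 20+8+31+16+29+4+6 = 114
Hollow→Ivy→Quarry→Oak→Spruce→Upland→Ridge→Hollow: 20+8+31+16+27+4+8 = 114
… (352 more)
Hollow→Oak→Spruce→Quarry→Ivy→Ridge→Upland→Hollow: 5+16+17+8+12+4+6 = 68  ← best
The minimum is 68.
One optimal route: Hollow → Oak → Spruce → Quarry → Ivy → Ridge → Upland → Hollow (or its reverse).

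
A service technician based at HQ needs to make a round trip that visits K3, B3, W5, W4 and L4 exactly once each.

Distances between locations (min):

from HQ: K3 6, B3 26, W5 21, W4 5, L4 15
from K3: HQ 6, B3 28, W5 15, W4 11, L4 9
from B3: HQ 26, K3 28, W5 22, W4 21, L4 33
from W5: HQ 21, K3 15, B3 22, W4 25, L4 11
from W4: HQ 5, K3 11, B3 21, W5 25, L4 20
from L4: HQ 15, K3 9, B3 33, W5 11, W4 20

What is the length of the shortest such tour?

Shortest round trip = 74 min.

With 5 stops there are 5!/2 = 60 distinct round trips (a route and its reverse cost the same).
HQ-K3-B3-W5-W4-L4-HQ: 6+28+22+25+20+15 = 116
HQ-K3-B3-W5-L4-W4-HQ: 6+28+22+11+20+5 = 92
HQ-K3-B3-W4-W5-L4-HQ: 6+28+21+25+11+15 = 106
HQ-K3-B3-W4-L4-W5-HQ: 6+28+21+20+11+21 = 107
HQ-K3-B3-L4-W5-W4-HQ: 6+28+33+11+25+5 = 108
HQ-K3-B3-L4-W4-W5-HQ: 6+28+33+20+25+21 = 133
HQ-K3-W5-B3-W4-L4-HQ: 6+15+22+21+20+15 = 99
HQ-K3-W5-B3-L4-W4-HQ: 6+15+22+33+20+5 = 101
HQ-K3-W5-W4-B3-L4-HQ: 6+15+25+21+33+15 = 115
HQ-K3-W5-W4-L4-B3-HQ: 6+15+25+20+33+26 = 125
HQ-K3-W5-L4-B3-W4-HQ: 6+15+11+33+21+5 = 91
HQ-K3-W5-L4-W4-B3-HQ: 6+15+11+20+21+26 = 99
HQ-K3-W4-B3-W5-L4-HQ: 6+11+21+22+11+15 = 86
HQ-K3-W4-B3-L4-W5-HQ: 6+11+21+33+11+21 = 103
… (46 more)
HQ-K3-L4-W5-B3-W4-HQ: 6+9+11+22+21+5 = 74  ← best
The minimum is 74.
One optimal route: HQ → K3 → L4 → W5 → B3 → W4 → HQ (or its reverse).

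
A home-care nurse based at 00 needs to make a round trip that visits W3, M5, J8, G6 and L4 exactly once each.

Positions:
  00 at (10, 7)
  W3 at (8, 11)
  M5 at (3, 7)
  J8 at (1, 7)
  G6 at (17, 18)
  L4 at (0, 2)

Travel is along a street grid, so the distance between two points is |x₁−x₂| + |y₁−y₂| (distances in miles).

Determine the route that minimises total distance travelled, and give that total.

There are 60 distinct closed tours to check (reversals are equivalent).
00 - W3 - M5 - J8 - G6 - L4 - 00: 6+9+2+27+33+15 = 92
00 - W3 - M5 - J8 - L4 - G6 - 00: 6+9+2+6+33+18 = 74
00 - W3 - M5 - G6 - J8 - L4 - 00: 6+9+25+27+6+15 = 88
00 - W3 - M5 - G6 - L4 - J8 - 00: 6+9+25+33+6+9 = 88
00 - W3 - M5 - L4 - J8 - G6 - 00: 6+9+8+6+27+18 = 74
00 - W3 - M5 - L4 - G6 - J8 - 00: 6+9+8+33+27+9 = 92
00 - W3 - J8 - M5 - G6 - L4 - 00: 6+11+2+25+33+15 = 92
00 - W3 - J8 - M5 - L4 - G6 - 00: 6+11+2+8+33+18 = 78
00 - W3 - J8 - G6 - M5 - L4 - 00: 6+11+27+25+8+15 = 92
00 - W3 - J8 - G6 - L4 - M5 - 00: 6+11+27+33+8+7 = 92
00 - W3 - J8 - L4 - M5 - G6 - 00: 6+11+6+8+25+18 = 74
00 - W3 - J8 - L4 - G6 - M5 - 00: 6+11+6+33+25+7 = 88
00 - W3 - G6 - M5 - J8 - L4 - 00: 6+16+25+2+6+15 = 70
00 - W3 - G6 - M5 - L4 - J8 - 00: 6+16+25+8+6+9 = 70
… (46 more)
00 - M5 - J8 - L4 - W3 - G6 - 00: 7+2+6+17+16+18 = 66  ← best
The minimum is 66.
One optimal route: 00 → M5 → J8 → L4 → W3 → G6 → 00 (or its reverse).

66 miles — the shortest possible round trip.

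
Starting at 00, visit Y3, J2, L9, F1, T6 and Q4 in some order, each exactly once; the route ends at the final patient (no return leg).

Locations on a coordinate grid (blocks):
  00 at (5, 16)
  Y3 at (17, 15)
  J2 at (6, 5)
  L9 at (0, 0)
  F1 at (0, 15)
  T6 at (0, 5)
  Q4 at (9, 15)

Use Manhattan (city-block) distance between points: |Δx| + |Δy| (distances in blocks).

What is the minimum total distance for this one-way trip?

53 blocks — the minimum one-way total.

There are 6! = 720 possible orderings.
00 - Y3 - J2 - L9 - F1 - T6 - Q4: 13+21+11+15+10+19 = 89
00 - Y3 - J2 - L9 - F1 - Q4 - T6: 13+21+11+15+9+19 = 88
00 - Y3 - J2 - L9 - T6 - F1 - Q4: 13+21+11+5+10+9 = 69
00 - Y3 - J2 - L9 - T6 - Q4 - F1: 13+21+11+5+19+9 = 78
00 - Y3 - J2 - L9 - Q4 - F1 - T6: 13+21+11+24+9+10 = 88
00 - Y3 - J2 - L9 - Q4 - T6 - F1: 13+21+11+24+19+10 = 98
00 - Y3 - J2 - F1 - L9 - T6 - Q4: 13+21+16+15+5+19 = 89
00 - Y3 - J2 - F1 - L9 - Q4 - T6: 13+21+16+15+24+19 = 108
… (712 more)
00 - F1 - L9 - T6 - J2 - Q4 - Y3: 6+15+5+6+13+8 = 53  ← best
The minimum is 53.
One shortest path: 00 → F1 → L9 → T6 → J2 → Q4 → Y3.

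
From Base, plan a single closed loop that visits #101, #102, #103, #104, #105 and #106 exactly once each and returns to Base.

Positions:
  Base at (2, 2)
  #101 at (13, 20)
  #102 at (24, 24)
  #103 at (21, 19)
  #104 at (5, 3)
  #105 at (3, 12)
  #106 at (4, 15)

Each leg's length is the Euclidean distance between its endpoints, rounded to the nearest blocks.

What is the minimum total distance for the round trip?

Base → #101 → #102 → #103 → #104 → #105 → #106 → Base: 21+12+6+23+9+3+13 = 87
Base → #101 → #102 → #103 → #104 → #106 → #105 → Base: 21+12+6+23+12+3+10 = 87
Base → #101 → #102 → #103 → #105 → #104 → #106 → Base: 21+12+6+19+9+12+13 = 92
Base → #101 → #102 → #103 → #105 → #106 → #104 → Base: 21+12+6+19+3+12+3 = 76
Base → #101 → #102 → #103 → #106 → #104 → #105 → Base: 21+12+6+17+12+9+10 = 87
Base → #101 → #102 → #103 → #106 → #105 → #104 → Base: 21+12+6+17+3+9+3 = 71
Base → #101 → #102 → #104 → #103 → #105 → #106 → Base: 21+12+28+23+19+3+13 = 119
Base → #101 → #102 → #104 → #103 → #106 → #105 → Base: 21+12+28+23+17+3+10 = 114
… (352 more)
Base → #104 → #103 → #102 → #101 → #106 → #105 → Base: 3+23+6+12+10+3+10 = 67  ← best
The minimum is 67.
One optimal route: Base → #104 → #103 → #102 → #101 → #106 → #105 → Base (or its reverse).

Shortest round trip = 67 blocks.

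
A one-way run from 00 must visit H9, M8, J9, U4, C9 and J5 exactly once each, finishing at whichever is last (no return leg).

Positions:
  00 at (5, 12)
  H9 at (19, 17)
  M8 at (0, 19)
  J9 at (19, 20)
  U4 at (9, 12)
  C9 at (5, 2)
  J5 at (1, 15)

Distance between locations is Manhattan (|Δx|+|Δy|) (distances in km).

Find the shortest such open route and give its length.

Minimum one-way distance = 63 km.

There are 6! = 720 possible orderings.
00 → H9 → M8 → J9 → U4 → C9 → J5: 19+21+20+18+14+17 = 109
00 → H9 → M8 → J9 → U4 → J5 → C9: 19+21+20+18+11+17 = 106
00 → H9 → M8 → J9 → C9 → U4 → J5: 19+21+20+32+14+11 = 117
00 → H9 → M8 → J9 → C9 → J5 → U4: 19+21+20+32+17+11 = 120
00 → H9 → M8 → J9 → J5 → U4 → C9: 19+21+20+23+11+14 = 108
00 → H9 → M8 → J9 → J5 → C9 → U4: 19+21+20+23+17+14 = 114
00 → H9 → M8 → U4 → J9 → C9 → J5: 19+21+16+18+32+17 = 123
00 → H9 → M8 → U4 → J9 → J5 → C9: 19+21+16+18+23+17 = 114
… (712 more)
00 → U4 → C9 → J5 → M8 → J9 → H9: 4+14+17+5+20+3 = 63  ← best
The minimum is 63.
One shortest path: 00 → U4 → C9 → J5 → M8 → J9 → H9.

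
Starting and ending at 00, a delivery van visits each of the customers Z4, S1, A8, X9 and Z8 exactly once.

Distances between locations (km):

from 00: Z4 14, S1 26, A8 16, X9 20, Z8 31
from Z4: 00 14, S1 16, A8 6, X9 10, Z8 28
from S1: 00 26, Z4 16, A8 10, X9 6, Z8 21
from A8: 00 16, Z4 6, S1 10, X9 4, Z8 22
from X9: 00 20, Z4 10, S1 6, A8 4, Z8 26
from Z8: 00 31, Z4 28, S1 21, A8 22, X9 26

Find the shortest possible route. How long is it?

00-Z4-S1-A8-X9-Z8-00: 14+16+10+4+26+31 = 101
00-Z4-S1-A8-Z8-X9-00: 14+16+10+22+26+20 = 108
00-Z4-S1-X9-A8-Z8-00: 14+16+6+4+22+31 = 93
00-Z4-S1-X9-Z8-A8-00: 14+16+6+26+22+16 = 100
00-Z4-S1-Z8-A8-X9-00: 14+16+21+22+4+20 = 97
00-Z4-S1-Z8-X9-A8-00: 14+16+21+26+4+16 = 97
00-Z4-A8-S1-X9-Z8-00: 14+6+10+6+26+31 = 93
00-Z4-A8-S1-Z8-X9-00: 14+6+10+21+26+20 = 97
00-Z4-A8-X9-S1-Z8-00: 14+6+4+6+21+31 = 82
00-Z4-A8-X9-Z8-S1-00: 14+6+4+26+21+26 = 97
00-Z4-A8-Z8-S1-X9-00: 14+6+22+21+6+20 = 89
00-Z4-A8-Z8-X9-S1-00: 14+6+22+26+6+26 = 100
00-Z4-X9-S1-A8-Z8-00: 14+10+6+10+22+31 = 93
00-Z4-X9-S1-Z8-A8-00: 14+10+6+21+22+16 = 89
… (46 more)
The minimum is 82.
One optimal route: 00 → Z4 → A8 → X9 → S1 → Z8 → 00 (or its reverse).

Minimum total distance: 82 km.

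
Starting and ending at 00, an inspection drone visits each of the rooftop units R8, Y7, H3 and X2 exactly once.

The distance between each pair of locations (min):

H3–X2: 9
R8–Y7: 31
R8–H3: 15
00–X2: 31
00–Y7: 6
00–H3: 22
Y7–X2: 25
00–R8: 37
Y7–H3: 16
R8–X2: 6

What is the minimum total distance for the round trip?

There are 12 distinct closed tours to check (reversals are equivalent).
00-R8-Y7-H3-X2-00: 37+31+16+9+31 = 124
00-R8-Y7-X2-H3-00: 37+31+25+9+22 = 124
00-R8-H3-Y7-X2-00: 37+15+16+25+31 = 124
00-R8-H3-X2-Y7-00: 37+15+9+25+6 = 92
00-R8-X2-Y7-H3-00: 37+6+25+16+22 = 106
00-R8-X2-H3-Y7-00: 37+6+9+16+6 = 74
00-Y7-R8-H3-X2-00: 6+31+15+9+31 = 92
00-Y7-R8-X2-H3-00: 6+31+6+9+22 = 74
00-Y7-H3-R8-X2-00: 6+16+15+6+31 = 74
00-Y7-X2-R8-H3-00: 6+25+6+15+22 = 74
00-H3-R8-Y7-X2-00: 22+15+31+25+31 = 124
00-H3-Y7-R8-X2-00: 22+16+31+6+31 = 106
The minimum is 74.
One optimal route: 00 → R8 → X2 → H3 → Y7 → 00 (or its reverse).

74 min — the shortest possible round trip.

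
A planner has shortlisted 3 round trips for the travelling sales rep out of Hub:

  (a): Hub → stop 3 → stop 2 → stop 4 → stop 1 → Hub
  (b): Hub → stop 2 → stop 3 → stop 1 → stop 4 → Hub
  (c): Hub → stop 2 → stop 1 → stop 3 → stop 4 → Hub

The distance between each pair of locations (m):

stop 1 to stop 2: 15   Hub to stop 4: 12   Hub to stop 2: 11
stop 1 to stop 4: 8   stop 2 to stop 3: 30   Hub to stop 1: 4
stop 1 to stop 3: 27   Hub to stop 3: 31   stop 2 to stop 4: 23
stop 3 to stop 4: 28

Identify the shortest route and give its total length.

(a): 31 + 30 + 23 + 8 + 4 = 96
(b): 11 + 30 + 27 + 8 + 12 = 88
(c): 11 + 15 + 27 + 28 + 12 = 93

88 m — (b) is the shortest.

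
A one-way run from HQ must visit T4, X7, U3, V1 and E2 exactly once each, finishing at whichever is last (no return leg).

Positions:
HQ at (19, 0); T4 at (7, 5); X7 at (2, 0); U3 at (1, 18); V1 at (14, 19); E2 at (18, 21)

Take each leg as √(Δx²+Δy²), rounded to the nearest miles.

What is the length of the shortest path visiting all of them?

There are 5! = 120 possible orderings.
HQ - T4 - X7 - U3 - V1 - E2: 13+7+18+13+4 = 55
HQ - T4 - X7 - U3 - E2 - V1: 13+7+18+17+4 = 59
HQ - T4 - X7 - V1 - U3 - E2: 13+7+22+13+17 = 72
HQ - T4 - X7 - V1 - E2 - U3: 13+7+22+4+17 = 63
HQ - T4 - X7 - E2 - U3 - V1: 13+7+26+17+13 = 76
HQ - T4 - X7 - E2 - V1 - U3: 13+7+26+4+13 = 63
HQ - T4 - U3 - X7 - V1 - E2: 13+14+18+22+4 = 71
HQ - T4 - U3 - X7 - E2 - V1: 13+14+18+26+4 = 75
HQ - T4 - U3 - V1 - X7 - E2: 13+14+13+22+26 = 88
HQ - T4 - U3 - V1 - E2 - X7: 13+14+13+4+26 = 70
HQ - T4 - U3 - E2 - X7 - V1: 13+14+17+26+22 = 92
HQ - T4 - U3 - E2 - V1 - X7: 13+14+17+4+22 = 70
HQ - T4 - V1 - X7 - U3 - E2: 13+16+22+18+17 = 86
HQ - T4 - V1 - X7 - E2 - U3: 13+16+22+26+17 = 94
… (106 more)
The minimum is 55.
One shortest path: HQ → T4 → X7 → U3 → V1 → E2.

Minimum one-way distance = 55 miles.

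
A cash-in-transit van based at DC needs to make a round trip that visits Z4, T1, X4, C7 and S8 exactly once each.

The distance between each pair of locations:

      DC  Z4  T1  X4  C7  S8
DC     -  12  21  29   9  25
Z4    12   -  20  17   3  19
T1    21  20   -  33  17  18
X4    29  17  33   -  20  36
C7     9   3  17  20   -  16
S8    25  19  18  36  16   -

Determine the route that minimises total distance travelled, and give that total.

Shortest round trip = 104.

With 5 stops there are 5!/2 = 60 distinct round trips (a route and its reverse cost the same).
DC-Z4-T1-X4-C7-S8-DC: 12+20+33+20+16+25 = 126
DC-Z4-T1-X4-S8-C7-DC: 12+20+33+36+16+9 = 126
DC-Z4-T1-C7-X4-S8-DC: 12+20+17+20+36+25 = 130
DC-Z4-T1-C7-S8-X4-DC: 12+20+17+16+36+29 = 130
DC-Z4-T1-S8-X4-C7-DC: 12+20+18+36+20+9 = 115
DC-Z4-T1-S8-C7-X4-DC: 12+20+18+16+20+29 = 115
DC-Z4-X4-T1-C7-S8-DC: 12+17+33+17+16+25 = 120
DC-Z4-X4-T1-S8-C7-DC: 12+17+33+18+16+9 = 105
DC-Z4-X4-C7-T1-S8-DC: 12+17+20+17+18+25 = 109
DC-Z4-X4-C7-S8-T1-DC: 12+17+20+16+18+21 = 104
DC-Z4-X4-S8-T1-C7-DC: 12+17+36+18+17+9 = 109
DC-Z4-X4-S8-C7-T1-DC: 12+17+36+16+17+21 = 119
DC-Z4-C7-T1-X4-S8-DC: 12+3+17+33+36+25 = 126
DC-Z4-C7-T1-S8-X4-DC: 12+3+17+18+36+29 = 115
… (46 more)
The minimum is 104.
One optimal route: DC → Z4 → X4 → C7 → S8 → T1 → DC (or its reverse).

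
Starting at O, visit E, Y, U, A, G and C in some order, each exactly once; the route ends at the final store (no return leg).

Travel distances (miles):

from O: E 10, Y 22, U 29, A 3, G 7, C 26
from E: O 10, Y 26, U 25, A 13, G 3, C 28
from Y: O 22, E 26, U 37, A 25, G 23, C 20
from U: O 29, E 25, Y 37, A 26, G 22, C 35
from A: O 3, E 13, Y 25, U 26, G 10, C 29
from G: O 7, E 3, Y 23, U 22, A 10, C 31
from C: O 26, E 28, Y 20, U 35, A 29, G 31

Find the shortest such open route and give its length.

96 miles — the minimum one-way total.

There are 6! = 720 possible orderings.
O - E - Y - U - A - G - C: 10+26+37+26+10+31 = 140
O - E - Y - U - A - C - G: 10+26+37+26+29+31 = 159
O - E - Y - U - G - A - C: 10+26+37+22+10+29 = 134
O - E - Y - U - G - C - A: 10+26+37+22+31+29 = 155
O - E - Y - U - C - A - G: 10+26+37+35+29+10 = 147
O - E - Y - U - C - G - A: 10+26+37+35+31+10 = 149
O - E - Y - A - U - G - C: 10+26+25+26+22+31 = 140
O - E - Y - A - U - C - G: 10+26+25+26+35+31 = 153
… (712 more)
O - A - E - G - U - C - Y: 3+13+3+22+35+20 = 96  ← best
The minimum is 96.
One shortest path: O → A → E → G → U → C → Y.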